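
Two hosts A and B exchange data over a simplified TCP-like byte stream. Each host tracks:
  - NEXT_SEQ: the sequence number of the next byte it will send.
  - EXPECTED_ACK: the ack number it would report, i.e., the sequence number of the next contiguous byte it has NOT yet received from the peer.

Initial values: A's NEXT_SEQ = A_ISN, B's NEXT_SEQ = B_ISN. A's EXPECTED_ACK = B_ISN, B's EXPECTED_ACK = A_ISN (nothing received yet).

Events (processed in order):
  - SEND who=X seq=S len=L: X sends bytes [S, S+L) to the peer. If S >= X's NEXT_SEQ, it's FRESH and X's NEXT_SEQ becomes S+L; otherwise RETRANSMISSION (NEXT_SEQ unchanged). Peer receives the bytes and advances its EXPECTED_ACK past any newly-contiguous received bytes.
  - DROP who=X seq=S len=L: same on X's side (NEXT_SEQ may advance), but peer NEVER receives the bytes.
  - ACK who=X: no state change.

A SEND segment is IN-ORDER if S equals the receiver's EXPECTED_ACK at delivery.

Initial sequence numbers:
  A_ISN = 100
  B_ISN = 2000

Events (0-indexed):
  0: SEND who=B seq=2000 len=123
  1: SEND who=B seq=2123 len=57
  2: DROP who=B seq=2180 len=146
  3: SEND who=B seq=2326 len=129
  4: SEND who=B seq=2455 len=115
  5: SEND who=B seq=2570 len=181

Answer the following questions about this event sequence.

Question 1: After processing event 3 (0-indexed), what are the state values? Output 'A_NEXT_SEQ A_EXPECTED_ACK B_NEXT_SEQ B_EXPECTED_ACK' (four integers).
After event 0: A_seq=100 A_ack=2123 B_seq=2123 B_ack=100
After event 1: A_seq=100 A_ack=2180 B_seq=2180 B_ack=100
After event 2: A_seq=100 A_ack=2180 B_seq=2326 B_ack=100
After event 3: A_seq=100 A_ack=2180 B_seq=2455 B_ack=100

100 2180 2455 100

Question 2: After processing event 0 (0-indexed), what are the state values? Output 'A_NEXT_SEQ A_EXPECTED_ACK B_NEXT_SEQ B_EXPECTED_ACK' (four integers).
After event 0: A_seq=100 A_ack=2123 B_seq=2123 B_ack=100

100 2123 2123 100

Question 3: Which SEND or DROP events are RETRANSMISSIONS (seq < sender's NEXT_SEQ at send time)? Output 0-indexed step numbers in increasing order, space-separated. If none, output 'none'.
Step 0: SEND seq=2000 -> fresh
Step 1: SEND seq=2123 -> fresh
Step 2: DROP seq=2180 -> fresh
Step 3: SEND seq=2326 -> fresh
Step 4: SEND seq=2455 -> fresh
Step 5: SEND seq=2570 -> fresh

Answer: none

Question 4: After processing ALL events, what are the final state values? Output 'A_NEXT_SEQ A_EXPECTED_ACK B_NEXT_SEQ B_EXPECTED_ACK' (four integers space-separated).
Answer: 100 2180 2751 100

Derivation:
After event 0: A_seq=100 A_ack=2123 B_seq=2123 B_ack=100
After event 1: A_seq=100 A_ack=2180 B_seq=2180 B_ack=100
After event 2: A_seq=100 A_ack=2180 B_seq=2326 B_ack=100
After event 3: A_seq=100 A_ack=2180 B_seq=2455 B_ack=100
After event 4: A_seq=100 A_ack=2180 B_seq=2570 B_ack=100
After event 5: A_seq=100 A_ack=2180 B_seq=2751 B_ack=100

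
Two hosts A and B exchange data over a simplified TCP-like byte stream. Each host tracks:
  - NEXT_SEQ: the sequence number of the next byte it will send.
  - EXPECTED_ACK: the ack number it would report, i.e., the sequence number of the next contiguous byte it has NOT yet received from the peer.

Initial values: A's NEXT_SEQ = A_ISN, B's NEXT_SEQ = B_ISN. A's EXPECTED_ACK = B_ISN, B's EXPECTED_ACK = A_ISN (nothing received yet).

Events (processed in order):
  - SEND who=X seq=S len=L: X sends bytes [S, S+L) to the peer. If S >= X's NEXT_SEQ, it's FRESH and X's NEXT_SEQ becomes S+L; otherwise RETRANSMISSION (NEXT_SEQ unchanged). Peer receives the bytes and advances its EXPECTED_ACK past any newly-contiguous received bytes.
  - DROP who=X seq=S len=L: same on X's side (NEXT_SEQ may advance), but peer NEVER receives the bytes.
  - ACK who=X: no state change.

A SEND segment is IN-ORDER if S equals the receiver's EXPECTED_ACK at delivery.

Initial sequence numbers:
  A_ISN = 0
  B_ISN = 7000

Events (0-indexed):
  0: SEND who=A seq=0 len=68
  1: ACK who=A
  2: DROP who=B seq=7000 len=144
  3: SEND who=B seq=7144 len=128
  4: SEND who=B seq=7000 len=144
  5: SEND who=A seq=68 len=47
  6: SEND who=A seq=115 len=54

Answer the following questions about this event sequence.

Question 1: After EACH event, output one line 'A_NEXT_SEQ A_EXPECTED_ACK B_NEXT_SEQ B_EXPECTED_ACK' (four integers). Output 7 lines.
68 7000 7000 68
68 7000 7000 68
68 7000 7144 68
68 7000 7272 68
68 7272 7272 68
115 7272 7272 115
169 7272 7272 169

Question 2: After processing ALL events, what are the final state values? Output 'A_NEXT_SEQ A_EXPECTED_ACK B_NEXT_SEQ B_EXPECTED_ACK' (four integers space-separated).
After event 0: A_seq=68 A_ack=7000 B_seq=7000 B_ack=68
After event 1: A_seq=68 A_ack=7000 B_seq=7000 B_ack=68
After event 2: A_seq=68 A_ack=7000 B_seq=7144 B_ack=68
After event 3: A_seq=68 A_ack=7000 B_seq=7272 B_ack=68
After event 4: A_seq=68 A_ack=7272 B_seq=7272 B_ack=68
After event 5: A_seq=115 A_ack=7272 B_seq=7272 B_ack=115
After event 6: A_seq=169 A_ack=7272 B_seq=7272 B_ack=169

Answer: 169 7272 7272 169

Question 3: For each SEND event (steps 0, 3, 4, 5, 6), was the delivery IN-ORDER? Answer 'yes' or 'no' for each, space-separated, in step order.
Step 0: SEND seq=0 -> in-order
Step 3: SEND seq=7144 -> out-of-order
Step 4: SEND seq=7000 -> in-order
Step 5: SEND seq=68 -> in-order
Step 6: SEND seq=115 -> in-order

Answer: yes no yes yes yes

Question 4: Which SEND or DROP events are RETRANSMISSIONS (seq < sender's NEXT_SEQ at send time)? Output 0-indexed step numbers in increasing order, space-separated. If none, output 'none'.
Step 0: SEND seq=0 -> fresh
Step 2: DROP seq=7000 -> fresh
Step 3: SEND seq=7144 -> fresh
Step 4: SEND seq=7000 -> retransmit
Step 5: SEND seq=68 -> fresh
Step 6: SEND seq=115 -> fresh

Answer: 4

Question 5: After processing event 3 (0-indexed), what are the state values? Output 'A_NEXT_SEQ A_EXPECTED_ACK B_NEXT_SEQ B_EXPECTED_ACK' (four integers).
After event 0: A_seq=68 A_ack=7000 B_seq=7000 B_ack=68
After event 1: A_seq=68 A_ack=7000 B_seq=7000 B_ack=68
After event 2: A_seq=68 A_ack=7000 B_seq=7144 B_ack=68
After event 3: A_seq=68 A_ack=7000 B_seq=7272 B_ack=68

68 7000 7272 68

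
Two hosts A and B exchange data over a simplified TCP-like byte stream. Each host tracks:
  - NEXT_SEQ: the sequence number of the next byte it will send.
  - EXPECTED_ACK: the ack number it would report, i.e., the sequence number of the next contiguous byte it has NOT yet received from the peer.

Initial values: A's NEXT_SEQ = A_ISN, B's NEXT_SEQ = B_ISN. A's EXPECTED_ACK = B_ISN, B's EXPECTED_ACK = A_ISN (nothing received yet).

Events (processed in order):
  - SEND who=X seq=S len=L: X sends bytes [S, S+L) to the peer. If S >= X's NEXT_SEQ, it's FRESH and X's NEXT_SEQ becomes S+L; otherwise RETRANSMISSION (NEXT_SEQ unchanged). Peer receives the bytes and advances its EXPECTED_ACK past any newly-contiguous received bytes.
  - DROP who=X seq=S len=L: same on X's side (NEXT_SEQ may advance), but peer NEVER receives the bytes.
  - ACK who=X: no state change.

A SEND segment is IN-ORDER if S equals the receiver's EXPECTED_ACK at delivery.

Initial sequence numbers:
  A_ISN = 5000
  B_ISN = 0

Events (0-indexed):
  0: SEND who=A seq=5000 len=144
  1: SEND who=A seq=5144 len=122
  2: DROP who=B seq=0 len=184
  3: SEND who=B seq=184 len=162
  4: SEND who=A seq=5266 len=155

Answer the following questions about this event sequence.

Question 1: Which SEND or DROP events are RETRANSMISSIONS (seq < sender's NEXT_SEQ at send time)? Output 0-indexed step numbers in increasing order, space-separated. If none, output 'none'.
Step 0: SEND seq=5000 -> fresh
Step 1: SEND seq=5144 -> fresh
Step 2: DROP seq=0 -> fresh
Step 3: SEND seq=184 -> fresh
Step 4: SEND seq=5266 -> fresh

Answer: none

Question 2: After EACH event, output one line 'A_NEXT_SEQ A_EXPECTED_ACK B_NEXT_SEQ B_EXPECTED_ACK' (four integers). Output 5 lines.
5144 0 0 5144
5266 0 0 5266
5266 0 184 5266
5266 0 346 5266
5421 0 346 5421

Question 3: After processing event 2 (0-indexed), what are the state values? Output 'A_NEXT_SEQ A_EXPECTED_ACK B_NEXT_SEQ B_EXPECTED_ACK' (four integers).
After event 0: A_seq=5144 A_ack=0 B_seq=0 B_ack=5144
After event 1: A_seq=5266 A_ack=0 B_seq=0 B_ack=5266
After event 2: A_seq=5266 A_ack=0 B_seq=184 B_ack=5266

5266 0 184 5266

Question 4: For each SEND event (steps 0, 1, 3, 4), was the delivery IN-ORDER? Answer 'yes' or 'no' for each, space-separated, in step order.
Answer: yes yes no yes

Derivation:
Step 0: SEND seq=5000 -> in-order
Step 1: SEND seq=5144 -> in-order
Step 3: SEND seq=184 -> out-of-order
Step 4: SEND seq=5266 -> in-order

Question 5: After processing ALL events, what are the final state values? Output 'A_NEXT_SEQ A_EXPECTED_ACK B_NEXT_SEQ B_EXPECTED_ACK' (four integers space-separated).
Answer: 5421 0 346 5421

Derivation:
After event 0: A_seq=5144 A_ack=0 B_seq=0 B_ack=5144
After event 1: A_seq=5266 A_ack=0 B_seq=0 B_ack=5266
After event 2: A_seq=5266 A_ack=0 B_seq=184 B_ack=5266
After event 3: A_seq=5266 A_ack=0 B_seq=346 B_ack=5266
After event 4: A_seq=5421 A_ack=0 B_seq=346 B_ack=5421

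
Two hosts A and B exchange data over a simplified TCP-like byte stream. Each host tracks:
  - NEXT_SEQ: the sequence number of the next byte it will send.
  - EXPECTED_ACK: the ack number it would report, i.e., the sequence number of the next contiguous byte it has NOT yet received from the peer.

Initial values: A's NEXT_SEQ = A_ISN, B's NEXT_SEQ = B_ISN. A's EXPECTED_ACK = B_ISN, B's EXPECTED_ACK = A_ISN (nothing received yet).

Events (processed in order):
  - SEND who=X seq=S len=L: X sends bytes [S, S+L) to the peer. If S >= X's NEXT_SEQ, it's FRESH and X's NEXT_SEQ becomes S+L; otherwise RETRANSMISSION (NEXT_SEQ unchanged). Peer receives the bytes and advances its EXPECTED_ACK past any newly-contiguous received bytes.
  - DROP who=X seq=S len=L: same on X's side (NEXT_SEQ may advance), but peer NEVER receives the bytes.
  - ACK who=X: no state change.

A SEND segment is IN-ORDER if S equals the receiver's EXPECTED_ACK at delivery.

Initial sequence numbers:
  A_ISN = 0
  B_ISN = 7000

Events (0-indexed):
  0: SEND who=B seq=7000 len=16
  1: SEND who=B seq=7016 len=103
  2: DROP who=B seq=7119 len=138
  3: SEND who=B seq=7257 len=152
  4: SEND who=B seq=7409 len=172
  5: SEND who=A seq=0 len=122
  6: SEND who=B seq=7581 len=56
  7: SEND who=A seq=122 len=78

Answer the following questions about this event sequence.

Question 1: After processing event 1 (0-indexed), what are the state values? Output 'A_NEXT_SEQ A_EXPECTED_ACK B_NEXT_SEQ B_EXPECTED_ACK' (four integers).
After event 0: A_seq=0 A_ack=7016 B_seq=7016 B_ack=0
After event 1: A_seq=0 A_ack=7119 B_seq=7119 B_ack=0

0 7119 7119 0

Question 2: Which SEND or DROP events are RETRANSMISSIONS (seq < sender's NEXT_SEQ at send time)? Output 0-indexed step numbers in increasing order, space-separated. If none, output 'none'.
Step 0: SEND seq=7000 -> fresh
Step 1: SEND seq=7016 -> fresh
Step 2: DROP seq=7119 -> fresh
Step 3: SEND seq=7257 -> fresh
Step 4: SEND seq=7409 -> fresh
Step 5: SEND seq=0 -> fresh
Step 6: SEND seq=7581 -> fresh
Step 7: SEND seq=122 -> fresh

Answer: none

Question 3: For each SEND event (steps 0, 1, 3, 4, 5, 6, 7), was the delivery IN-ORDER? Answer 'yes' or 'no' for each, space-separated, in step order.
Answer: yes yes no no yes no yes

Derivation:
Step 0: SEND seq=7000 -> in-order
Step 1: SEND seq=7016 -> in-order
Step 3: SEND seq=7257 -> out-of-order
Step 4: SEND seq=7409 -> out-of-order
Step 5: SEND seq=0 -> in-order
Step 6: SEND seq=7581 -> out-of-order
Step 7: SEND seq=122 -> in-order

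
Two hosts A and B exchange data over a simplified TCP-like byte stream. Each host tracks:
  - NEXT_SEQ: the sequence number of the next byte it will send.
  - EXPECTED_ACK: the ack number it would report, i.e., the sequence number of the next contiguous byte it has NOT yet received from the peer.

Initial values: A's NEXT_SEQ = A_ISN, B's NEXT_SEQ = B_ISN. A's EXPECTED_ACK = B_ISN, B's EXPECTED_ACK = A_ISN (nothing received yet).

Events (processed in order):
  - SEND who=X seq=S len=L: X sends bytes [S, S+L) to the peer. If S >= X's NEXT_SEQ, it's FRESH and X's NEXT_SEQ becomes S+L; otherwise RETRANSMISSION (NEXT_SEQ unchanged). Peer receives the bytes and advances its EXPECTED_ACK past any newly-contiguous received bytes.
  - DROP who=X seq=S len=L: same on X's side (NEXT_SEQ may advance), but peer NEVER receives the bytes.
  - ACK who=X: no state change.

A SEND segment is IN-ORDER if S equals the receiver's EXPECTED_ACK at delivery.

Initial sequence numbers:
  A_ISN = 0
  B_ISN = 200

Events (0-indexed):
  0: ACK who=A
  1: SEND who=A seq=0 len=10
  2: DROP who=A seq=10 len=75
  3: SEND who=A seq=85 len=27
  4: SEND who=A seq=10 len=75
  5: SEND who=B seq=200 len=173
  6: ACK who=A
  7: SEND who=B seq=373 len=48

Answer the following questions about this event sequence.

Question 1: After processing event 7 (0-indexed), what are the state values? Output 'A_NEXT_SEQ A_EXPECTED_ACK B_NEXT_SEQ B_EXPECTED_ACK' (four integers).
After event 0: A_seq=0 A_ack=200 B_seq=200 B_ack=0
After event 1: A_seq=10 A_ack=200 B_seq=200 B_ack=10
After event 2: A_seq=85 A_ack=200 B_seq=200 B_ack=10
After event 3: A_seq=112 A_ack=200 B_seq=200 B_ack=10
After event 4: A_seq=112 A_ack=200 B_seq=200 B_ack=112
After event 5: A_seq=112 A_ack=373 B_seq=373 B_ack=112
After event 6: A_seq=112 A_ack=373 B_seq=373 B_ack=112
After event 7: A_seq=112 A_ack=421 B_seq=421 B_ack=112

112 421 421 112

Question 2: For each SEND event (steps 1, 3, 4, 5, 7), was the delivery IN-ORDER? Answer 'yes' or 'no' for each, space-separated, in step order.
Answer: yes no yes yes yes

Derivation:
Step 1: SEND seq=0 -> in-order
Step 3: SEND seq=85 -> out-of-order
Step 4: SEND seq=10 -> in-order
Step 5: SEND seq=200 -> in-order
Step 7: SEND seq=373 -> in-order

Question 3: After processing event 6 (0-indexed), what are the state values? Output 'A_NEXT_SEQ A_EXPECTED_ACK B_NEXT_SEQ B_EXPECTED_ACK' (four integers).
After event 0: A_seq=0 A_ack=200 B_seq=200 B_ack=0
After event 1: A_seq=10 A_ack=200 B_seq=200 B_ack=10
After event 2: A_seq=85 A_ack=200 B_seq=200 B_ack=10
After event 3: A_seq=112 A_ack=200 B_seq=200 B_ack=10
After event 4: A_seq=112 A_ack=200 B_seq=200 B_ack=112
After event 5: A_seq=112 A_ack=373 B_seq=373 B_ack=112
After event 6: A_seq=112 A_ack=373 B_seq=373 B_ack=112

112 373 373 112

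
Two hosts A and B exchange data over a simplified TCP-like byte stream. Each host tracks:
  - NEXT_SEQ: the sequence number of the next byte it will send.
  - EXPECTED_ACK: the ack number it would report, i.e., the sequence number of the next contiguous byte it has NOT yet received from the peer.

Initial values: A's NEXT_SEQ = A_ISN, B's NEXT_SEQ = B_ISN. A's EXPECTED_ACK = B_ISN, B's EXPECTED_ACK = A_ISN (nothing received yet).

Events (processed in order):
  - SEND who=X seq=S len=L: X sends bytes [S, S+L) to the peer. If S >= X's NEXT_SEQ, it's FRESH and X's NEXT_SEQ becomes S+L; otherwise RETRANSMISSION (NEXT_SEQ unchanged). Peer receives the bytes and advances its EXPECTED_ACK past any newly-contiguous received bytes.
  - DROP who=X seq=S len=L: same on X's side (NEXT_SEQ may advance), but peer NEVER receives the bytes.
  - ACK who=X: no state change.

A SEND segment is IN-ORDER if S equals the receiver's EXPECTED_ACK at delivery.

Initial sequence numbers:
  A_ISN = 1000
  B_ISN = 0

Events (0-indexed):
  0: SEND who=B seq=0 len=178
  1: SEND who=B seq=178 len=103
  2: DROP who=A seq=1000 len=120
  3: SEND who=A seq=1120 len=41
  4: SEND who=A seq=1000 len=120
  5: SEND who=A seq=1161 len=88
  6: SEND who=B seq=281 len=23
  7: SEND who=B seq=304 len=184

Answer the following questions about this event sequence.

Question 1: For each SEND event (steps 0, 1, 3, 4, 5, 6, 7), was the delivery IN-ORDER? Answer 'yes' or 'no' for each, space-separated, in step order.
Step 0: SEND seq=0 -> in-order
Step 1: SEND seq=178 -> in-order
Step 3: SEND seq=1120 -> out-of-order
Step 4: SEND seq=1000 -> in-order
Step 5: SEND seq=1161 -> in-order
Step 6: SEND seq=281 -> in-order
Step 7: SEND seq=304 -> in-order

Answer: yes yes no yes yes yes yes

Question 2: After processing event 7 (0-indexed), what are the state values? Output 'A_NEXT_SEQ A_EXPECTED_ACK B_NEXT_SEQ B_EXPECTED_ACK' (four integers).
After event 0: A_seq=1000 A_ack=178 B_seq=178 B_ack=1000
After event 1: A_seq=1000 A_ack=281 B_seq=281 B_ack=1000
After event 2: A_seq=1120 A_ack=281 B_seq=281 B_ack=1000
After event 3: A_seq=1161 A_ack=281 B_seq=281 B_ack=1000
After event 4: A_seq=1161 A_ack=281 B_seq=281 B_ack=1161
After event 5: A_seq=1249 A_ack=281 B_seq=281 B_ack=1249
After event 6: A_seq=1249 A_ack=304 B_seq=304 B_ack=1249
After event 7: A_seq=1249 A_ack=488 B_seq=488 B_ack=1249

1249 488 488 1249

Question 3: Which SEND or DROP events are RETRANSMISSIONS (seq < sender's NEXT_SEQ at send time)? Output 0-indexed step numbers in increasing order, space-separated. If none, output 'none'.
Answer: 4

Derivation:
Step 0: SEND seq=0 -> fresh
Step 1: SEND seq=178 -> fresh
Step 2: DROP seq=1000 -> fresh
Step 3: SEND seq=1120 -> fresh
Step 4: SEND seq=1000 -> retransmit
Step 5: SEND seq=1161 -> fresh
Step 6: SEND seq=281 -> fresh
Step 7: SEND seq=304 -> fresh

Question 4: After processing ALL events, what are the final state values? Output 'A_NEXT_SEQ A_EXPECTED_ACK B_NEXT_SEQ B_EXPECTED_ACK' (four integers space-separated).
Answer: 1249 488 488 1249

Derivation:
After event 0: A_seq=1000 A_ack=178 B_seq=178 B_ack=1000
After event 1: A_seq=1000 A_ack=281 B_seq=281 B_ack=1000
After event 2: A_seq=1120 A_ack=281 B_seq=281 B_ack=1000
After event 3: A_seq=1161 A_ack=281 B_seq=281 B_ack=1000
After event 4: A_seq=1161 A_ack=281 B_seq=281 B_ack=1161
After event 5: A_seq=1249 A_ack=281 B_seq=281 B_ack=1249
After event 6: A_seq=1249 A_ack=304 B_seq=304 B_ack=1249
After event 7: A_seq=1249 A_ack=488 B_seq=488 B_ack=1249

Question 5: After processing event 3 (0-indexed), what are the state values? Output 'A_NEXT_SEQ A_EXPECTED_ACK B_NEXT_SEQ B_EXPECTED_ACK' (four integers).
After event 0: A_seq=1000 A_ack=178 B_seq=178 B_ack=1000
After event 1: A_seq=1000 A_ack=281 B_seq=281 B_ack=1000
After event 2: A_seq=1120 A_ack=281 B_seq=281 B_ack=1000
After event 3: A_seq=1161 A_ack=281 B_seq=281 B_ack=1000

1161 281 281 1000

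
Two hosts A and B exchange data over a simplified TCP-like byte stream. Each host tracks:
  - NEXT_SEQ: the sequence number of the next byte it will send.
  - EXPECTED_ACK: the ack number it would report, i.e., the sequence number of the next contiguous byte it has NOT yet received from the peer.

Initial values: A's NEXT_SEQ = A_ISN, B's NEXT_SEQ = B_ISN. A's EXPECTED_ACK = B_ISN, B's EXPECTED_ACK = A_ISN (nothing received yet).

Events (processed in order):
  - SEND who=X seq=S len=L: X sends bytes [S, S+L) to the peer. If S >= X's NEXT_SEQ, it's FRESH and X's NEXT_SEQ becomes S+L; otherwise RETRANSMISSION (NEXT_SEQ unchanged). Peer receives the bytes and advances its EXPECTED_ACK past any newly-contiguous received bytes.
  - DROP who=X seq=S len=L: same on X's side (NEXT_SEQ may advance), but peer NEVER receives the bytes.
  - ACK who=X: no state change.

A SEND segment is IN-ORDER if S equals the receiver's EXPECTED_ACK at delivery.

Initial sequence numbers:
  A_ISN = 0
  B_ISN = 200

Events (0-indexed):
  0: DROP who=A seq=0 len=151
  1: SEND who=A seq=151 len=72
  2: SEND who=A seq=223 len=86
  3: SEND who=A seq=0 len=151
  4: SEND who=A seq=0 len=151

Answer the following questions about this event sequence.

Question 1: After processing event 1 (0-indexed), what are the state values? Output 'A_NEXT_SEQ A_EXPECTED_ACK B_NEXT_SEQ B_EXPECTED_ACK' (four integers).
After event 0: A_seq=151 A_ack=200 B_seq=200 B_ack=0
After event 1: A_seq=223 A_ack=200 B_seq=200 B_ack=0

223 200 200 0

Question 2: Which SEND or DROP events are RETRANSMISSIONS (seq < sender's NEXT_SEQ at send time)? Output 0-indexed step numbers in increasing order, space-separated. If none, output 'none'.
Answer: 3 4

Derivation:
Step 0: DROP seq=0 -> fresh
Step 1: SEND seq=151 -> fresh
Step 2: SEND seq=223 -> fresh
Step 3: SEND seq=0 -> retransmit
Step 4: SEND seq=0 -> retransmit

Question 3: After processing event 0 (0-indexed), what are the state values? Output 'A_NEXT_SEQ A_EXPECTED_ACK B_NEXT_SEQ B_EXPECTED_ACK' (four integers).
After event 0: A_seq=151 A_ack=200 B_seq=200 B_ack=0

151 200 200 0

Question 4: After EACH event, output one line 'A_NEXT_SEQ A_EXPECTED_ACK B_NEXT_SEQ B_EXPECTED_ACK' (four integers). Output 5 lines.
151 200 200 0
223 200 200 0
309 200 200 0
309 200 200 309
309 200 200 309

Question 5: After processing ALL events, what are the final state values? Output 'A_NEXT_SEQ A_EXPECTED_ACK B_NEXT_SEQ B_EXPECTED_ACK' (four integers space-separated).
After event 0: A_seq=151 A_ack=200 B_seq=200 B_ack=0
After event 1: A_seq=223 A_ack=200 B_seq=200 B_ack=0
After event 2: A_seq=309 A_ack=200 B_seq=200 B_ack=0
After event 3: A_seq=309 A_ack=200 B_seq=200 B_ack=309
After event 4: A_seq=309 A_ack=200 B_seq=200 B_ack=309

Answer: 309 200 200 309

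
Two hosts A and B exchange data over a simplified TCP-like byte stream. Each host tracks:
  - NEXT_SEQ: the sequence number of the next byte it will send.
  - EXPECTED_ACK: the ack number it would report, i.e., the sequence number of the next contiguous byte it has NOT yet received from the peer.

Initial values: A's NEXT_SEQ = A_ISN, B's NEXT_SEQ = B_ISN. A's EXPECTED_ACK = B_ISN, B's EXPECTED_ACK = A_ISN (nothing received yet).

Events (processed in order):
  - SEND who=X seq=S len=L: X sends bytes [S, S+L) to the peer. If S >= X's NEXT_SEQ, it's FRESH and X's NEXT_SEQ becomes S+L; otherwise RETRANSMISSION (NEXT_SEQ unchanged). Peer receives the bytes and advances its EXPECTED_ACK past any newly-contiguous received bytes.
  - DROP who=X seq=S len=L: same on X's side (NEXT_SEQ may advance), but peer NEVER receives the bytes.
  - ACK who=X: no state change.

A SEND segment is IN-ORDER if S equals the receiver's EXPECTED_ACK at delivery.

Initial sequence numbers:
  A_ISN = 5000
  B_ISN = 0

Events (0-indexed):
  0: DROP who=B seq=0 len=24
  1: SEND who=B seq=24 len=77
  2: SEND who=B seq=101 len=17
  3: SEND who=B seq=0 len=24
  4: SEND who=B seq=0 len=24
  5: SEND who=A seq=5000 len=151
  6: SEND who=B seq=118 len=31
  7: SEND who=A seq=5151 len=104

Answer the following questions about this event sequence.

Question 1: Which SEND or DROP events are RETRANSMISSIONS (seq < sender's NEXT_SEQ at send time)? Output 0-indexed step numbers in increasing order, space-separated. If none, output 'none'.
Step 0: DROP seq=0 -> fresh
Step 1: SEND seq=24 -> fresh
Step 2: SEND seq=101 -> fresh
Step 3: SEND seq=0 -> retransmit
Step 4: SEND seq=0 -> retransmit
Step 5: SEND seq=5000 -> fresh
Step 6: SEND seq=118 -> fresh
Step 7: SEND seq=5151 -> fresh

Answer: 3 4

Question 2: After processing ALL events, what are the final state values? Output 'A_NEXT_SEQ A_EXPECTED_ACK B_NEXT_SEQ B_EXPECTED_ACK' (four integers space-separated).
Answer: 5255 149 149 5255

Derivation:
After event 0: A_seq=5000 A_ack=0 B_seq=24 B_ack=5000
After event 1: A_seq=5000 A_ack=0 B_seq=101 B_ack=5000
After event 2: A_seq=5000 A_ack=0 B_seq=118 B_ack=5000
After event 3: A_seq=5000 A_ack=118 B_seq=118 B_ack=5000
After event 4: A_seq=5000 A_ack=118 B_seq=118 B_ack=5000
After event 5: A_seq=5151 A_ack=118 B_seq=118 B_ack=5151
After event 6: A_seq=5151 A_ack=149 B_seq=149 B_ack=5151
After event 7: A_seq=5255 A_ack=149 B_seq=149 B_ack=5255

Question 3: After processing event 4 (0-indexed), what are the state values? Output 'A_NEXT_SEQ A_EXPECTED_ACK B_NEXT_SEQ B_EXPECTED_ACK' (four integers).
After event 0: A_seq=5000 A_ack=0 B_seq=24 B_ack=5000
After event 1: A_seq=5000 A_ack=0 B_seq=101 B_ack=5000
After event 2: A_seq=5000 A_ack=0 B_seq=118 B_ack=5000
After event 3: A_seq=5000 A_ack=118 B_seq=118 B_ack=5000
After event 4: A_seq=5000 A_ack=118 B_seq=118 B_ack=5000

5000 118 118 5000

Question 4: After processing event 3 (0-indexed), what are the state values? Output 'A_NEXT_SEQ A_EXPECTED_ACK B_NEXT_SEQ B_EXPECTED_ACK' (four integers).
After event 0: A_seq=5000 A_ack=0 B_seq=24 B_ack=5000
After event 1: A_seq=5000 A_ack=0 B_seq=101 B_ack=5000
After event 2: A_seq=5000 A_ack=0 B_seq=118 B_ack=5000
After event 3: A_seq=5000 A_ack=118 B_seq=118 B_ack=5000

5000 118 118 5000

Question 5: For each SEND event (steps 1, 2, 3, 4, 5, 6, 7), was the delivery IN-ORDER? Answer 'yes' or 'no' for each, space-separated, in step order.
Answer: no no yes no yes yes yes

Derivation:
Step 1: SEND seq=24 -> out-of-order
Step 2: SEND seq=101 -> out-of-order
Step 3: SEND seq=0 -> in-order
Step 4: SEND seq=0 -> out-of-order
Step 5: SEND seq=5000 -> in-order
Step 6: SEND seq=118 -> in-order
Step 7: SEND seq=5151 -> in-order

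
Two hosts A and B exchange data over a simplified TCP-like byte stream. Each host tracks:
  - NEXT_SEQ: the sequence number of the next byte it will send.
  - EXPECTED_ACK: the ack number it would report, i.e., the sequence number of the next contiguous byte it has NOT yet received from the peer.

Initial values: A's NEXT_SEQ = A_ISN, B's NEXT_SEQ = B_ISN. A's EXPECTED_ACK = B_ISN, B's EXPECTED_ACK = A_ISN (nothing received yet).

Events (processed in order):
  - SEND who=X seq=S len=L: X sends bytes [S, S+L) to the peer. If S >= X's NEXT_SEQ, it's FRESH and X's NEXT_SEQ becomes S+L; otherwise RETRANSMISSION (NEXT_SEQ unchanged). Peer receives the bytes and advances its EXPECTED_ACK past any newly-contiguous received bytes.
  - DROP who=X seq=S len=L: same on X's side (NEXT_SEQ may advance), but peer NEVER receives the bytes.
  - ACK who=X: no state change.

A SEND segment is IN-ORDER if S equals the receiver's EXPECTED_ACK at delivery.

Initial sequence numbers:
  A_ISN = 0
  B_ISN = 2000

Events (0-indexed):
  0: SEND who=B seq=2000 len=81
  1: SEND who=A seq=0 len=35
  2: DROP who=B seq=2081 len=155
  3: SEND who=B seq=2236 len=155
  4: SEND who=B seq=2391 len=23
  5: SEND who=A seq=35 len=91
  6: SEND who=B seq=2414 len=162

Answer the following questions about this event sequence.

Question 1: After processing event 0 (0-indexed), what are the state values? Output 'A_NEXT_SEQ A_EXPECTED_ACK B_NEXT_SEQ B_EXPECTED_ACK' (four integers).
After event 0: A_seq=0 A_ack=2081 B_seq=2081 B_ack=0

0 2081 2081 0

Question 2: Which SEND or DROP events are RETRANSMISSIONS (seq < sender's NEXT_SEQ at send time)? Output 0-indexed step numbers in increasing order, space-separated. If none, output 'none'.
Step 0: SEND seq=2000 -> fresh
Step 1: SEND seq=0 -> fresh
Step 2: DROP seq=2081 -> fresh
Step 3: SEND seq=2236 -> fresh
Step 4: SEND seq=2391 -> fresh
Step 5: SEND seq=35 -> fresh
Step 6: SEND seq=2414 -> fresh

Answer: none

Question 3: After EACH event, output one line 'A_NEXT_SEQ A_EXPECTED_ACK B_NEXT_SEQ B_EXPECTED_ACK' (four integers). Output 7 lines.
0 2081 2081 0
35 2081 2081 35
35 2081 2236 35
35 2081 2391 35
35 2081 2414 35
126 2081 2414 126
126 2081 2576 126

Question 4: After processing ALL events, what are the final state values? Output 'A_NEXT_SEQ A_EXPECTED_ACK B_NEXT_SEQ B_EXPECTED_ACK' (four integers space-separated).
Answer: 126 2081 2576 126

Derivation:
After event 0: A_seq=0 A_ack=2081 B_seq=2081 B_ack=0
After event 1: A_seq=35 A_ack=2081 B_seq=2081 B_ack=35
After event 2: A_seq=35 A_ack=2081 B_seq=2236 B_ack=35
After event 3: A_seq=35 A_ack=2081 B_seq=2391 B_ack=35
After event 4: A_seq=35 A_ack=2081 B_seq=2414 B_ack=35
After event 5: A_seq=126 A_ack=2081 B_seq=2414 B_ack=126
After event 6: A_seq=126 A_ack=2081 B_seq=2576 B_ack=126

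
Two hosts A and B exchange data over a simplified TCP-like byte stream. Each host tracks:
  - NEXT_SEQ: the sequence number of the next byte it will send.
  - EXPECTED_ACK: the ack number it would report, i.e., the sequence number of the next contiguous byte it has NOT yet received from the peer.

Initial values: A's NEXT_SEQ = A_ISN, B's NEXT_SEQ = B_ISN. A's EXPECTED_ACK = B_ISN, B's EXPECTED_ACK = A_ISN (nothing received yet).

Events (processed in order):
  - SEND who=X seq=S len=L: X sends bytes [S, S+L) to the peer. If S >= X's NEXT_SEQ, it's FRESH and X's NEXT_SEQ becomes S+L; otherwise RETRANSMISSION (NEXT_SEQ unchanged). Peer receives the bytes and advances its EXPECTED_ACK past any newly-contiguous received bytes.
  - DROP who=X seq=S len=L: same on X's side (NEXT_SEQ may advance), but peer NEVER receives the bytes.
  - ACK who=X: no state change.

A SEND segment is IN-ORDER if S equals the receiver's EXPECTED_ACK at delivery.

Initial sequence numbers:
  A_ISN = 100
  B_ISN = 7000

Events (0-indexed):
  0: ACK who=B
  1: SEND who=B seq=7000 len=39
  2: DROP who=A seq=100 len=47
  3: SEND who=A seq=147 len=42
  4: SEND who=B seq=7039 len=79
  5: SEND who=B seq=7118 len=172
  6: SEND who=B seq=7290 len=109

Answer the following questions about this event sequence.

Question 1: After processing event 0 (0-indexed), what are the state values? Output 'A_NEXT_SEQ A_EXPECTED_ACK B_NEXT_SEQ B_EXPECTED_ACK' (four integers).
After event 0: A_seq=100 A_ack=7000 B_seq=7000 B_ack=100

100 7000 7000 100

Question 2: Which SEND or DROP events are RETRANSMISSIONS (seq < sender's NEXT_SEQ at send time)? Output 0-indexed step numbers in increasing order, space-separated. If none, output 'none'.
Answer: none

Derivation:
Step 1: SEND seq=7000 -> fresh
Step 2: DROP seq=100 -> fresh
Step 3: SEND seq=147 -> fresh
Step 4: SEND seq=7039 -> fresh
Step 5: SEND seq=7118 -> fresh
Step 6: SEND seq=7290 -> fresh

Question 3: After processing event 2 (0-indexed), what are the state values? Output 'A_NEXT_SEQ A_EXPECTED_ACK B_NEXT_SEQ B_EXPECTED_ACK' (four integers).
After event 0: A_seq=100 A_ack=7000 B_seq=7000 B_ack=100
After event 1: A_seq=100 A_ack=7039 B_seq=7039 B_ack=100
After event 2: A_seq=147 A_ack=7039 B_seq=7039 B_ack=100

147 7039 7039 100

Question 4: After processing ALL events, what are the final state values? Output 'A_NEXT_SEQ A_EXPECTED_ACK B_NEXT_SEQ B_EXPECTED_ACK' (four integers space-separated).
Answer: 189 7399 7399 100

Derivation:
After event 0: A_seq=100 A_ack=7000 B_seq=7000 B_ack=100
After event 1: A_seq=100 A_ack=7039 B_seq=7039 B_ack=100
After event 2: A_seq=147 A_ack=7039 B_seq=7039 B_ack=100
After event 3: A_seq=189 A_ack=7039 B_seq=7039 B_ack=100
After event 4: A_seq=189 A_ack=7118 B_seq=7118 B_ack=100
After event 5: A_seq=189 A_ack=7290 B_seq=7290 B_ack=100
After event 6: A_seq=189 A_ack=7399 B_seq=7399 B_ack=100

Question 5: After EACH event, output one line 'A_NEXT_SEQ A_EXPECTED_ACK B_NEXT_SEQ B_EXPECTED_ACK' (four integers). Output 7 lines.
100 7000 7000 100
100 7039 7039 100
147 7039 7039 100
189 7039 7039 100
189 7118 7118 100
189 7290 7290 100
189 7399 7399 100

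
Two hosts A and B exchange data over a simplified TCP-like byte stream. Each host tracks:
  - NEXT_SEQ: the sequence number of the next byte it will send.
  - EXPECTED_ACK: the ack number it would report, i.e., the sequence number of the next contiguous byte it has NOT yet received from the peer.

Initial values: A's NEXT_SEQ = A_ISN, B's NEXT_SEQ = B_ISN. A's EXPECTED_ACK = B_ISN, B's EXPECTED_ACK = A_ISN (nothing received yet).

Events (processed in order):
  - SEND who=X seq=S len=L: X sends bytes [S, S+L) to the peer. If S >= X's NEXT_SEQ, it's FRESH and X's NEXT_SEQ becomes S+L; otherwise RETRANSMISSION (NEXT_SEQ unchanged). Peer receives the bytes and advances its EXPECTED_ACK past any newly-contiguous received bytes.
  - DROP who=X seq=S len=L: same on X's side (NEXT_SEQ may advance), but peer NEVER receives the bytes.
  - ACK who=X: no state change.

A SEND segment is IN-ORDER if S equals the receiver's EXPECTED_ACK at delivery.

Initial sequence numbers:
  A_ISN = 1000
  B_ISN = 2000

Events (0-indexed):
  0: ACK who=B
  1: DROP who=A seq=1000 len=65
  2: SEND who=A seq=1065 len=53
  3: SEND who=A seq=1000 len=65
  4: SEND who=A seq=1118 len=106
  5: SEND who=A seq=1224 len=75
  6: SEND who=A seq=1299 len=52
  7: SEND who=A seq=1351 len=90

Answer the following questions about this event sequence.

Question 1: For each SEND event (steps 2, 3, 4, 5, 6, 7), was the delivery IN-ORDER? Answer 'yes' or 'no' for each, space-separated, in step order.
Step 2: SEND seq=1065 -> out-of-order
Step 3: SEND seq=1000 -> in-order
Step 4: SEND seq=1118 -> in-order
Step 5: SEND seq=1224 -> in-order
Step 6: SEND seq=1299 -> in-order
Step 7: SEND seq=1351 -> in-order

Answer: no yes yes yes yes yes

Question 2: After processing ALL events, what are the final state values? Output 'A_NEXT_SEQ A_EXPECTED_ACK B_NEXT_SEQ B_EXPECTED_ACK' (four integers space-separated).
Answer: 1441 2000 2000 1441

Derivation:
After event 0: A_seq=1000 A_ack=2000 B_seq=2000 B_ack=1000
After event 1: A_seq=1065 A_ack=2000 B_seq=2000 B_ack=1000
After event 2: A_seq=1118 A_ack=2000 B_seq=2000 B_ack=1000
After event 3: A_seq=1118 A_ack=2000 B_seq=2000 B_ack=1118
After event 4: A_seq=1224 A_ack=2000 B_seq=2000 B_ack=1224
After event 5: A_seq=1299 A_ack=2000 B_seq=2000 B_ack=1299
After event 6: A_seq=1351 A_ack=2000 B_seq=2000 B_ack=1351
After event 7: A_seq=1441 A_ack=2000 B_seq=2000 B_ack=1441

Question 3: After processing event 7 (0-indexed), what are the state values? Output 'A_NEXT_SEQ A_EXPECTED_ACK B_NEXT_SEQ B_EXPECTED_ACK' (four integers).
After event 0: A_seq=1000 A_ack=2000 B_seq=2000 B_ack=1000
After event 1: A_seq=1065 A_ack=2000 B_seq=2000 B_ack=1000
After event 2: A_seq=1118 A_ack=2000 B_seq=2000 B_ack=1000
After event 3: A_seq=1118 A_ack=2000 B_seq=2000 B_ack=1118
After event 4: A_seq=1224 A_ack=2000 B_seq=2000 B_ack=1224
After event 5: A_seq=1299 A_ack=2000 B_seq=2000 B_ack=1299
After event 6: A_seq=1351 A_ack=2000 B_seq=2000 B_ack=1351
After event 7: A_seq=1441 A_ack=2000 B_seq=2000 B_ack=1441

1441 2000 2000 1441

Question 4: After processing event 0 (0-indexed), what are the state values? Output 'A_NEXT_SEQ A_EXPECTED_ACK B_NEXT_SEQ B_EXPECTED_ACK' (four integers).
After event 0: A_seq=1000 A_ack=2000 B_seq=2000 B_ack=1000

1000 2000 2000 1000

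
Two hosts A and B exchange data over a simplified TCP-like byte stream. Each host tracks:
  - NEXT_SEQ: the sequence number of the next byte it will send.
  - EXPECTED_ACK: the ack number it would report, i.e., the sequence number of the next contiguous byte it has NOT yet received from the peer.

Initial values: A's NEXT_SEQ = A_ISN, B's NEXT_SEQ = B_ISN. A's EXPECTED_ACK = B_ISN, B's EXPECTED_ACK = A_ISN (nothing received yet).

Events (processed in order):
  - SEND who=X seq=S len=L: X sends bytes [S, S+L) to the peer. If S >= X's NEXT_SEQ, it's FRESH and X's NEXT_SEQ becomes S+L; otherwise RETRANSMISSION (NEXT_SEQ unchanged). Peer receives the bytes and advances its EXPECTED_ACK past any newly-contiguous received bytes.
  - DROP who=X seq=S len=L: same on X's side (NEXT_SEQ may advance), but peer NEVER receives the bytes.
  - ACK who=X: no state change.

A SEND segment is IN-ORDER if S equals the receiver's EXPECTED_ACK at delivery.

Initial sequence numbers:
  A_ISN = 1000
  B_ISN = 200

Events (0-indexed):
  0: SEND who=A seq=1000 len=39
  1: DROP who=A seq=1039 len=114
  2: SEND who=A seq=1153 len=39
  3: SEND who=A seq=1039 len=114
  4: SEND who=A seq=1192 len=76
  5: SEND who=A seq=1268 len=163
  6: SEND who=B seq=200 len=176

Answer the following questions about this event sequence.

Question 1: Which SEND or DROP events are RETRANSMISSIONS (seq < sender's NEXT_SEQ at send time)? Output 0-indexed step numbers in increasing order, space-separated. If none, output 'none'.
Step 0: SEND seq=1000 -> fresh
Step 1: DROP seq=1039 -> fresh
Step 2: SEND seq=1153 -> fresh
Step 3: SEND seq=1039 -> retransmit
Step 4: SEND seq=1192 -> fresh
Step 5: SEND seq=1268 -> fresh
Step 6: SEND seq=200 -> fresh

Answer: 3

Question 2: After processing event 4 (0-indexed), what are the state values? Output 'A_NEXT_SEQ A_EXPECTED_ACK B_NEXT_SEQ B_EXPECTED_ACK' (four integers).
After event 0: A_seq=1039 A_ack=200 B_seq=200 B_ack=1039
After event 1: A_seq=1153 A_ack=200 B_seq=200 B_ack=1039
After event 2: A_seq=1192 A_ack=200 B_seq=200 B_ack=1039
After event 3: A_seq=1192 A_ack=200 B_seq=200 B_ack=1192
After event 4: A_seq=1268 A_ack=200 B_seq=200 B_ack=1268

1268 200 200 1268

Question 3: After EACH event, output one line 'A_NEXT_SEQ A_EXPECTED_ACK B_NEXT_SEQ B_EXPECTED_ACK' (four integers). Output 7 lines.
1039 200 200 1039
1153 200 200 1039
1192 200 200 1039
1192 200 200 1192
1268 200 200 1268
1431 200 200 1431
1431 376 376 1431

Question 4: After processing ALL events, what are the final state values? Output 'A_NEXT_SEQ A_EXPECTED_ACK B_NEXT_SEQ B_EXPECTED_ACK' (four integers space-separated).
After event 0: A_seq=1039 A_ack=200 B_seq=200 B_ack=1039
After event 1: A_seq=1153 A_ack=200 B_seq=200 B_ack=1039
After event 2: A_seq=1192 A_ack=200 B_seq=200 B_ack=1039
After event 3: A_seq=1192 A_ack=200 B_seq=200 B_ack=1192
After event 4: A_seq=1268 A_ack=200 B_seq=200 B_ack=1268
After event 5: A_seq=1431 A_ack=200 B_seq=200 B_ack=1431
After event 6: A_seq=1431 A_ack=376 B_seq=376 B_ack=1431

Answer: 1431 376 376 1431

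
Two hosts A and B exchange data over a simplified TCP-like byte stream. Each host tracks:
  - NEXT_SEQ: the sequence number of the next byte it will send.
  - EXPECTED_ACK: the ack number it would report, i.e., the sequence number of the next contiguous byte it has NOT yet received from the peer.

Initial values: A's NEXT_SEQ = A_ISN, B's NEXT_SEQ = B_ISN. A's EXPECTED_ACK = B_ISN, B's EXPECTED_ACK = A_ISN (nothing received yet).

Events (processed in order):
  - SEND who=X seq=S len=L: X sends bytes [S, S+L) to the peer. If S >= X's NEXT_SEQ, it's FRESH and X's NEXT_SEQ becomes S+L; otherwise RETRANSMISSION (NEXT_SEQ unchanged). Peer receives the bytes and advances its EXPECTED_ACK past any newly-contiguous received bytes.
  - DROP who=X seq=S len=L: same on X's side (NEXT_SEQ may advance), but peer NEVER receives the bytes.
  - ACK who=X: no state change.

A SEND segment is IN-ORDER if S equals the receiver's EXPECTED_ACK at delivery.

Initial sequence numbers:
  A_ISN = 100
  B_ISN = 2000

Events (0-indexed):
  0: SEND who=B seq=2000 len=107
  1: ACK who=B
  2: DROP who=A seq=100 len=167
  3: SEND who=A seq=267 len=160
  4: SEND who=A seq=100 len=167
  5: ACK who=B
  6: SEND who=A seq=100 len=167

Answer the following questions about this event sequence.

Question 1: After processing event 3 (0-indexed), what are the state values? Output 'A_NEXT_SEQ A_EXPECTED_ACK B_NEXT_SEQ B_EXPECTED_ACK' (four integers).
After event 0: A_seq=100 A_ack=2107 B_seq=2107 B_ack=100
After event 1: A_seq=100 A_ack=2107 B_seq=2107 B_ack=100
After event 2: A_seq=267 A_ack=2107 B_seq=2107 B_ack=100
After event 3: A_seq=427 A_ack=2107 B_seq=2107 B_ack=100

427 2107 2107 100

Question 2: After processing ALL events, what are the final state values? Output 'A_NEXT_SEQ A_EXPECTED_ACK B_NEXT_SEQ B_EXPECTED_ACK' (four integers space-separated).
Answer: 427 2107 2107 427

Derivation:
After event 0: A_seq=100 A_ack=2107 B_seq=2107 B_ack=100
After event 1: A_seq=100 A_ack=2107 B_seq=2107 B_ack=100
After event 2: A_seq=267 A_ack=2107 B_seq=2107 B_ack=100
After event 3: A_seq=427 A_ack=2107 B_seq=2107 B_ack=100
After event 4: A_seq=427 A_ack=2107 B_seq=2107 B_ack=427
After event 5: A_seq=427 A_ack=2107 B_seq=2107 B_ack=427
After event 6: A_seq=427 A_ack=2107 B_seq=2107 B_ack=427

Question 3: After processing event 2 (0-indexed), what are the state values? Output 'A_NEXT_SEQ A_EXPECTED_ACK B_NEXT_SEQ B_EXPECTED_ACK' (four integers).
After event 0: A_seq=100 A_ack=2107 B_seq=2107 B_ack=100
After event 1: A_seq=100 A_ack=2107 B_seq=2107 B_ack=100
After event 2: A_seq=267 A_ack=2107 B_seq=2107 B_ack=100

267 2107 2107 100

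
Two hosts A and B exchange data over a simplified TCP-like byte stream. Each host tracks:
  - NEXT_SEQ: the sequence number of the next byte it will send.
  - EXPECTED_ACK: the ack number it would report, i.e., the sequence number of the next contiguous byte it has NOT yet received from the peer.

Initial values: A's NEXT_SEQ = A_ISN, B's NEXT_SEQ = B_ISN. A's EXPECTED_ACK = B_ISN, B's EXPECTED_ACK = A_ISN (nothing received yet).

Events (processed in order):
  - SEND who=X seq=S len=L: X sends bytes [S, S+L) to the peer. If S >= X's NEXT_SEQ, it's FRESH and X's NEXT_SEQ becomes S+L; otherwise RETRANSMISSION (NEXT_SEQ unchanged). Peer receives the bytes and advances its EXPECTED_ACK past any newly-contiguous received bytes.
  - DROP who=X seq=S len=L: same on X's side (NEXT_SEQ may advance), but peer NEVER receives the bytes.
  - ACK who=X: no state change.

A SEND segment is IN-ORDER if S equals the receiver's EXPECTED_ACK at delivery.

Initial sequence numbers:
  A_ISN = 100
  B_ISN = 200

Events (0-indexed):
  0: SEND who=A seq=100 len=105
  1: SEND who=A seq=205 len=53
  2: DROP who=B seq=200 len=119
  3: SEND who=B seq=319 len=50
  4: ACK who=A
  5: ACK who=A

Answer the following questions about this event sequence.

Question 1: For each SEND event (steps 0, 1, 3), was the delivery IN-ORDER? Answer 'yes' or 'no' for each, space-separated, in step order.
Answer: yes yes no

Derivation:
Step 0: SEND seq=100 -> in-order
Step 1: SEND seq=205 -> in-order
Step 3: SEND seq=319 -> out-of-order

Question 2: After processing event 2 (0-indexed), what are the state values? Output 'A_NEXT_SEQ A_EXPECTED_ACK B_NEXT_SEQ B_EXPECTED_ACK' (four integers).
After event 0: A_seq=205 A_ack=200 B_seq=200 B_ack=205
After event 1: A_seq=258 A_ack=200 B_seq=200 B_ack=258
After event 2: A_seq=258 A_ack=200 B_seq=319 B_ack=258

258 200 319 258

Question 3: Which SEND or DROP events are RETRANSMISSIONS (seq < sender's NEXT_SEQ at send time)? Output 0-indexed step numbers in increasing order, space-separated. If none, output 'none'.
Answer: none

Derivation:
Step 0: SEND seq=100 -> fresh
Step 1: SEND seq=205 -> fresh
Step 2: DROP seq=200 -> fresh
Step 3: SEND seq=319 -> fresh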